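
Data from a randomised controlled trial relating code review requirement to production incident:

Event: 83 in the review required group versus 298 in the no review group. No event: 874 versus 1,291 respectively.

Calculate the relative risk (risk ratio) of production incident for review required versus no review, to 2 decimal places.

0.46

From the description: a = 83, b = 874, c = 298, d = 1291.
Risk in exposed = 83/957 = 0.08673; risk in unexposed = 298/1589 = 0.18754.
RR = 0.08673 / 0.18754 = 0.46246
The risk is 54% lower among the exposed than among the unexposed.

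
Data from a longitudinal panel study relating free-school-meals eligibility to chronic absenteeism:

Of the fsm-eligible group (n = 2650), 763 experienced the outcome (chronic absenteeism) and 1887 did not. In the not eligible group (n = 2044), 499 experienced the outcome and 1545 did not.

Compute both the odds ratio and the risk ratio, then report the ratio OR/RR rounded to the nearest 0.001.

From the description: a = 763, b = 1887, c = 499, d = 1545.
OR = (763·1545)/(1887·499) = 1178835/941613 = 1.25193
Risk in exposed = 763/2650 = 0.28792; risk in unexposed = 499/2044 = 0.24413; RR = 1.17939
OR/RR = 1.25193 / 1.17939 = 1.06150
The outcome is not rare, so the OR lies further from 1 than the RR.

1.062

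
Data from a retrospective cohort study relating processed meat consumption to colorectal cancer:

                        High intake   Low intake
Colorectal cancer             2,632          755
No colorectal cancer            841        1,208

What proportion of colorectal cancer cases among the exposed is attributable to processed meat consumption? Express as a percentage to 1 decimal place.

49.2

Reading the table with exposure as columns: a = 2632 (High intake, case), b = 841 (High intake, non-case), c = 755 (Low intake, case), d = 1208.
Risk in exposed = 2632/3473 = 0.75785; risk in unexposed = 755/1963 = 0.38462.
RR = 0.75785/0.38462 = 1.97040
AR% = (RR − 1)/RR × 100 = (1.97040 − 1)/1.97040 × 100 = 49.2489%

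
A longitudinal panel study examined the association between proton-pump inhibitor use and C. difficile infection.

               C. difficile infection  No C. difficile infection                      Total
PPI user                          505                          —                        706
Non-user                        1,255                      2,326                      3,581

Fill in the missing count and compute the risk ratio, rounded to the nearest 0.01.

2.04

The missing cell is in the exposed row: 706 − 505 = 201.
So a = 505, b = 201, c = 1255, d = 2326.
RR = [a/(a+b)] / [c/(c+d)] = (505/706) / (1255/3581) = 0.71530/0.35046 = 2.04102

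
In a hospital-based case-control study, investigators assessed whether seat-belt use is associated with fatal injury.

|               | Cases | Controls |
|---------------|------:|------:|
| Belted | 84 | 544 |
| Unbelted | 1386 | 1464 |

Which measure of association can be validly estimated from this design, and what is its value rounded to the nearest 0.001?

0.163

Cells: a = 84, b = 544, c = 1386, d = 1464.
This is a hospital-based case-control study: participants were sampled on outcome status, so risks in the source population cannot be estimated directly — relative risk is not valid here. The odds ratio is the appropriate measure.
OR = (a·d)/(b·c) = (84 × 1464) / (544 × 1386) = 122976 / 753984 = 0.16310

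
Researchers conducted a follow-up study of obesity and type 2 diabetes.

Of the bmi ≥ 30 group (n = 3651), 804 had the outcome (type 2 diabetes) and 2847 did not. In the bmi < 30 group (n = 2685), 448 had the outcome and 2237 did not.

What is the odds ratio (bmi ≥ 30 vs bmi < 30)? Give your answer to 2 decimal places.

From the description: a = 804, b = 2847, c = 448, d = 2237.
OR = (a·d)/(b·c) = (804 × 2237) / (2847 × 448) = 1798548 / 1275456 = 1.41012
The odds of type 2 diabetes are about 1.41 times as high in the bmi ≥ 30 group.

1.41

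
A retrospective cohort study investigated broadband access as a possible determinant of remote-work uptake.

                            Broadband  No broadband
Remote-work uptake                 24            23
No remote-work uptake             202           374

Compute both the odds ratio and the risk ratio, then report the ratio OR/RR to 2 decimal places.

Reading the table with exposure as columns: a = 24 (Broadband, case), b = 202 (Broadband, non-case), c = 23 (No broadband, case), d = 374.
OR = (24·374)/(202·23) = 8976/4646 = 1.93198
Risk in exposed = 24/226 = 0.10619; risk in unexposed = 23/397 = 0.05793; RR = 1.83301
OR/RR = 1.93198 / 1.83301 = 1.05399
The outcome is not rare, so the OR lies further from 1 than the RR.

1.05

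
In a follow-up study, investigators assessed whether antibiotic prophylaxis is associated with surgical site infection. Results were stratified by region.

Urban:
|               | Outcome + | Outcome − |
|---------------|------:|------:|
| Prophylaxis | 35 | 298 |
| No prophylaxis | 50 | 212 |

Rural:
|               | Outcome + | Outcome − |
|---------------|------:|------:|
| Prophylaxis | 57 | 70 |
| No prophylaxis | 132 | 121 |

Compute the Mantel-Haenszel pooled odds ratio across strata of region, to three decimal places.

OR_MH = Σ(aᵢdᵢ/nᵢ) / Σ(bᵢcᵢ/nᵢ), where nᵢ is the stratum total.
Stratum 1 (Urban): n = 595; a·d/n = 35·212/595 = 12.4706; b·c/n = 298·50/595 = 25.0420
Stratum 2 (Rural): n = 380; a·d/n = 57·121/380 = 18.1500; b·c/n = 70·132/380 = 24.3158
OR_MH = (12.4706 + 18.1500) / (25.0420 + 24.3158) = 30.6206 / 49.3578 = 0.62038

0.620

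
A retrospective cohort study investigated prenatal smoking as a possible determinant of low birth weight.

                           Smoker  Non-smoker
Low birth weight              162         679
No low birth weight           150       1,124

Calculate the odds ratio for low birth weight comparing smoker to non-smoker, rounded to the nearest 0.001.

Reading the table with exposure as columns: a = 162 (Smoker, case), b = 150 (Smoker, non-case), c = 679 (Non-smoker, case), d = 1124.
OR = (a·d)/(b·c) = (162 × 1124) / (150 × 679) = 182088 / 101850 = 1.78781
The odds of low birth weight are about 1.79 times as high in the smoker group.

1.788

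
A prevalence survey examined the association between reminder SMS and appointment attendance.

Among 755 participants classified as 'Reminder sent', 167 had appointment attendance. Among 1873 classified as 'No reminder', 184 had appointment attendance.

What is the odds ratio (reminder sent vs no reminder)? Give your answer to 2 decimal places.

2.61

From the description: a = 167, b = 588, c = 184, d = 1689.
OR = (a·d)/(b·c) = (167 × 1689) / (588 × 184) = 282063 / 108192 = 2.60706
The odds of appointment attendance are about 2.61 times as high in the reminder sent group.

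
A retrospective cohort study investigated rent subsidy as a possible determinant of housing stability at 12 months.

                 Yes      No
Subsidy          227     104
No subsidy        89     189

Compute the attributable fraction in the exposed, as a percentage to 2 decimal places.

53.32

Cells: a = 227, b = 104, c = 89, d = 189.
Risk in exposed = 227/331 = 0.68580; risk in unexposed = 89/278 = 0.32014.
RR = 0.68580/0.32014 = 2.14216
AR% = (RR − 1)/RR × 100 = (2.14216 − 1)/2.14216 × 100 = 53.3182%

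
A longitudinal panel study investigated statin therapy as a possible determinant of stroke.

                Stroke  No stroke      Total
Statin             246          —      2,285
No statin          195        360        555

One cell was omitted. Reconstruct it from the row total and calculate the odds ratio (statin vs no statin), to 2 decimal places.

The missing cell is in the exposed row: 2285 − 246 = 2039.
So a = 246, b = 2039, c = 195, d = 360.
OR = (a·d)/(b·c) = (246 × 360) / (2039 × 195) = 88560 / 397605 = 0.22273

0.22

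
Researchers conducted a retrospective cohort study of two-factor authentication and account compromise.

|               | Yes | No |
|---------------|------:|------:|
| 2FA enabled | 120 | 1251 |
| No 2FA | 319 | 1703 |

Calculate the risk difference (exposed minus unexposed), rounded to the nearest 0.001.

Cells: a = 120, b = 1251, c = 319, d = 1703.
Risk in exposed = 120/1371 = 0.087527; risk in unexposed = 319/2022 = 0.157765.
Risk difference = 0.087527 − 0.157765 = -0.070237

-0.070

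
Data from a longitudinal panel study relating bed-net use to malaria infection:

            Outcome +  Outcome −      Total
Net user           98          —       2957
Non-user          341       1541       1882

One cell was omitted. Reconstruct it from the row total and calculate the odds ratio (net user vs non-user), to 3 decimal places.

0.155

The missing cell is in the exposed row: 2957 − 98 = 2859.
So a = 98, b = 2859, c = 341, d = 1541.
OR = (a·d)/(b·c) = (98 × 1541) / (2859 × 341) = 151018 / 974919 = 0.15490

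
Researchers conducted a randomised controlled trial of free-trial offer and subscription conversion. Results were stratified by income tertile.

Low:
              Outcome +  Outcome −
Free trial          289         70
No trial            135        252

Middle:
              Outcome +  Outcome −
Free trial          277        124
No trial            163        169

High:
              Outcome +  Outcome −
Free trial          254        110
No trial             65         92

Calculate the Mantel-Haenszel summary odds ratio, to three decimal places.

3.824

OR_MH = Σ(aᵢdᵢ/nᵢ) / Σ(bᵢcᵢ/nᵢ), where nᵢ is the stratum total.
Stratum 1 (Low): n = 746; a·d/n = 289·252/746 = 97.6247; b·c/n = 70·135/746 = 12.6676
Stratum 2 (Middle): n = 733; a·d/n = 277·169/733 = 63.8649; b·c/n = 124·163/733 = 27.5744
Stratum 3 (High): n = 521; a·d/n = 254·92/521 = 44.8522; b·c/n = 110·65/521 = 13.7236
OR_MH = (97.6247 + 63.8649 + 44.8522) / (12.6676 + 27.5744 + 13.7236) = 206.3418 / 53.9655 = 3.82359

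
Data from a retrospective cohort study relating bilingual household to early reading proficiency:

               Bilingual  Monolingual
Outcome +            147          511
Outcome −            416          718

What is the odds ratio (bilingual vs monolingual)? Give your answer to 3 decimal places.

Reading the table with exposure as columns: a = 147 (Bilingual, case), b = 416 (Bilingual, non-case), c = 511 (Monolingual, case), d = 718.
OR = (a·d)/(b·c) = (147 × 718) / (416 × 511) = 105546 / 212576 = 0.49651
Exposure is associated with lower odds of early reading proficiency (OR = 0.50 < 1).

0.497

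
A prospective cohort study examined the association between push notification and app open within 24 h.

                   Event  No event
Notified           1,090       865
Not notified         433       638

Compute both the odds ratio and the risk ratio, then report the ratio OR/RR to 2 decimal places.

1.35

Cells: a = 1090, b = 865, c = 433, d = 638.
OR = (1090·638)/(865·433) = 695420/374545 = 1.85671
Risk in exposed = 1090/1955 = 0.55754; risk in unexposed = 433/1071 = 0.40430; RR = 1.37905
OR/RR = 1.85671 / 1.37905 = 1.34636
The outcome is not rare, so the OR lies further from 1 than the RR.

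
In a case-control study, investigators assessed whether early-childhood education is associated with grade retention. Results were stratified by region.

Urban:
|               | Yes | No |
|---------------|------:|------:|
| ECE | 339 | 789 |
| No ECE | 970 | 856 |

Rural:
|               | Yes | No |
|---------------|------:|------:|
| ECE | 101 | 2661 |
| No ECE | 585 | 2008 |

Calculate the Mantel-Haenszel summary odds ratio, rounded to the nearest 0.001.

0.248

OR_MH = Σ(aᵢdᵢ/nᵢ) / Σ(bᵢcᵢ/nᵢ), where nᵢ is the stratum total.
Stratum 1 (Urban): n = 2954; a·d/n = 339·856/2954 = 98.2343; b·c/n = 789·970/2954 = 259.0826
Stratum 2 (Rural): n = 5355; a·d/n = 101·2008/5355 = 37.8726; b·c/n = 2661·585/5355 = 290.6975
OR_MH = (98.2343 + 37.8726) / (259.0826 + 290.6975) = 136.1069 / 549.7801 = 0.24757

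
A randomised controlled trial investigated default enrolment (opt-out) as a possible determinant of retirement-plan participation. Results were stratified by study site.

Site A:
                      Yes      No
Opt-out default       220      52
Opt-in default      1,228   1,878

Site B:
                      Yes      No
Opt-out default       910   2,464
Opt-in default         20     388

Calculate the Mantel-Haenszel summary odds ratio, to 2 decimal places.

OR_MH = Σ(aᵢdᵢ/nᵢ) / Σ(bᵢcᵢ/nᵢ), where nᵢ is the stratum total.
Stratum 1 (Site A): n = 3378; a·d/n = 220·1878/3378 = 122.3091; b·c/n = 52·1228/3378 = 18.9035
Stratum 2 (Site B): n = 3782; a·d/n = 910·388/3782 = 93.3580; b·c/n = 2464·20/3782 = 13.0301
OR_MH = (122.3091 + 93.3580) / (18.9035 + 13.0301) = 215.6671 / 31.9336 = 6.75360

6.75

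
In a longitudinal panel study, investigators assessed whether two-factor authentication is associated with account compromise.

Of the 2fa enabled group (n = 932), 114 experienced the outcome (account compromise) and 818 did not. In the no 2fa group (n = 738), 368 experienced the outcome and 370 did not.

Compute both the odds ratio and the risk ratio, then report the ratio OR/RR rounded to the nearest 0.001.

0.571

From the description: a = 114, b = 818, c = 368, d = 370.
OR = (114·370)/(818·368) = 42180/301024 = 0.14012
Risk in exposed = 114/932 = 0.12232; risk in unexposed = 368/738 = 0.49864; RR = 0.24530
OR/RR = 0.14012 / 0.24530 = 0.57123
The outcome is not rare, so the OR lies further from 1 than the RR.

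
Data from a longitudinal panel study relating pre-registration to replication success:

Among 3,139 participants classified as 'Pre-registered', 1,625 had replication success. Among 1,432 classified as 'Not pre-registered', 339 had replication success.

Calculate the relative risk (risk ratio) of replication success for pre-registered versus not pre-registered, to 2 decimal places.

From the description: a = 1625, b = 1514, c = 339, d = 1093.
Risk in exposed = 1625/3139 = 0.51768; risk in unexposed = 339/1432 = 0.23673.
RR = 0.51768 / 0.23673 = 2.18678
The risk among the exposed is 2.19 times that among the unexposed.

2.19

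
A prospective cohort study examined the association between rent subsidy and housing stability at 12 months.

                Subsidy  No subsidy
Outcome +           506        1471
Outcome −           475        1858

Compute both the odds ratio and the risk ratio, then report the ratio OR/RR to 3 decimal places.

1.153

Reading the table with exposure as columns: a = 506 (Subsidy, case), b = 475 (Subsidy, non-case), c = 1471 (No subsidy, case), d = 1858.
OR = (506·1858)/(475·1471) = 940148/698725 = 1.34552
Risk in exposed = 506/981 = 0.51580; risk in unexposed = 1471/3329 = 0.44187; RR = 1.16730
OR/RR = 1.34552 / 1.16730 = 1.15268
The outcome is not rare, so the OR lies further from 1 than the RR.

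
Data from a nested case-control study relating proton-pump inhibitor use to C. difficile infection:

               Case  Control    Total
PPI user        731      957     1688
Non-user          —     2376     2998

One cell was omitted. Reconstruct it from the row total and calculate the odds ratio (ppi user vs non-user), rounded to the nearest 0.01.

2.92

The missing cell is in the unexposed row: 2998 − 2376 = 622.
So a = 731, b = 957, c = 622, d = 2376.
OR = (a·d)/(b·c) = (731 × 2376) / (957 × 622) = 1736856 / 595254 = 2.91784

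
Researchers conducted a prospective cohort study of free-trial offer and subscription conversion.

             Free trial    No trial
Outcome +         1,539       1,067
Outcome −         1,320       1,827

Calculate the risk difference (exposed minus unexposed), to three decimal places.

Reading the table with exposure as columns: a = 1539 (Free trial, case), b = 1320 (Free trial, non-case), c = 1067 (No trial, case), d = 1827.
Risk in exposed = 1539/2859 = 0.538300; risk in unexposed = 1067/2894 = 0.368694.
Risk difference = 0.538300 − 0.368694 = 0.169606

0.170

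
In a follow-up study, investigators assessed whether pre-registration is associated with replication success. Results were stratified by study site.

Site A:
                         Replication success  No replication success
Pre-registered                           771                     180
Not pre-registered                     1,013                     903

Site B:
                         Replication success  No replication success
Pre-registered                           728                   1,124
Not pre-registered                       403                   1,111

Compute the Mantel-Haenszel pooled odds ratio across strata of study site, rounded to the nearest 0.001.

2.438

OR_MH = Σ(aᵢdᵢ/nᵢ) / Σ(bᵢcᵢ/nᵢ), where nᵢ is the stratum total.
Stratum 1 (Site A): n = 2867; a·d/n = 771·903/2867 = 242.8368; b·c/n = 180·1013/2867 = 63.5996
Stratum 2 (Site B): n = 3366; a·d/n = 728·1111/3366 = 240.2876; b·c/n = 1124·403/3366 = 134.5728
OR_MH = (242.8368 + 240.2876) / (63.5996 + 134.5728) = 483.1243 / 198.1724 = 2.43790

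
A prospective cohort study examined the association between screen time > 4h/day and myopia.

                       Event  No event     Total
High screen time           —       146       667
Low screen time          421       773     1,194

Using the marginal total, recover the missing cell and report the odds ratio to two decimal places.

The missing cell is in the exposed row: 667 − 146 = 521.
So a = 521, b = 146, c = 421, d = 773.
OR = (a·d)/(b·c) = (521 × 773) / (146 × 421) = 402733 / 61466 = 6.55213

6.55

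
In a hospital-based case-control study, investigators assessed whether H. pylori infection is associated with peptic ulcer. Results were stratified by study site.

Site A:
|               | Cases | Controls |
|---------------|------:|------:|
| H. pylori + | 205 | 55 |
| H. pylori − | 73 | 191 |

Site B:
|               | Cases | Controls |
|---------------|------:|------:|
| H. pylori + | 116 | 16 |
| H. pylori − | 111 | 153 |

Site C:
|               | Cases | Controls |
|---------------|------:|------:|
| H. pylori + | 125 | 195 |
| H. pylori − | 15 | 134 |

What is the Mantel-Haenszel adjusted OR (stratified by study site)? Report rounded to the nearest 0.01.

OR_MH = Σ(aᵢdᵢ/nᵢ) / Σ(bᵢcᵢ/nᵢ), where nᵢ is the stratum total.
Stratum 1 (Site A): n = 524; a·d/n = 205·191/524 = 74.7233; b·c/n = 55·73/524 = 7.6622
Stratum 2 (Site B): n = 396; a·d/n = 116·153/396 = 44.8182; b·c/n = 16·111/396 = 4.4848
Stratum 3 (Site C): n = 469; a·d/n = 125·134/469 = 35.7143; b·c/n = 195·15/469 = 6.2367
OR_MH = (74.7233 + 44.8182 + 35.7143) / (7.6622 + 4.4848 + 6.2367) = 155.2557 / 18.3837 = 8.44528

8.45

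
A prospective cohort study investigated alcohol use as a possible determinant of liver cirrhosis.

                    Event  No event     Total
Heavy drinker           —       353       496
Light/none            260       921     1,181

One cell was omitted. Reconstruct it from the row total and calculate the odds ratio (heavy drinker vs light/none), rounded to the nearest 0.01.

1.43

The missing cell is in the exposed row: 496 − 353 = 143.
So a = 143, b = 353, c = 260, d = 921.
OR = (a·d)/(b·c) = (143 × 921) / (353 × 260) = 131703 / 91780 = 1.43499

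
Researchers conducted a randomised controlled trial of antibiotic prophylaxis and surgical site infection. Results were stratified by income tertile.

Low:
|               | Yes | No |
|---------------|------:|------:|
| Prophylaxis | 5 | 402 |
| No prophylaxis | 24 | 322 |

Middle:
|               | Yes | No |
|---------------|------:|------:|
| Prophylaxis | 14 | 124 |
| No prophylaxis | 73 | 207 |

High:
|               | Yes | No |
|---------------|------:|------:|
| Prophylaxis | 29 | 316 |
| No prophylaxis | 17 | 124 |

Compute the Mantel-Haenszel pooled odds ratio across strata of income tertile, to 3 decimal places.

0.362

OR_MH = Σ(aᵢdᵢ/nᵢ) / Σ(bᵢcᵢ/nᵢ), where nᵢ is the stratum total.
Stratum 1 (Low): n = 753; a·d/n = 5·322/753 = 2.1381; b·c/n = 402·24/753 = 12.8127
Stratum 2 (Middle): n = 418; a·d/n = 14·207/418 = 6.9330; b·c/n = 124·73/418 = 21.6555
Stratum 3 (High): n = 486; a·d/n = 29·124/486 = 7.3992; b·c/n = 316·17/486 = 11.0535
OR_MH = (2.1381 + 6.9330 + 7.3992) / (12.8127 + 21.6555 + 11.0535) = 16.4703 / 45.5217 = 0.36181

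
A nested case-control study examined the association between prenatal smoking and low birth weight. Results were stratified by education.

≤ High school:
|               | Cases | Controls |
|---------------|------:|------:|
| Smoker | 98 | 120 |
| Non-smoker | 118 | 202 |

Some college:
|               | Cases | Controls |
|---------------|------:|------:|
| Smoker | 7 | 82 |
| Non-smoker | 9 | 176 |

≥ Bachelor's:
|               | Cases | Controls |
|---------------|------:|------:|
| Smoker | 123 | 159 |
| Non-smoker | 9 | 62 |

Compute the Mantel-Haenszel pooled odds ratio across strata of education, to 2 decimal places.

OR_MH = Σ(aᵢdᵢ/nᵢ) / Σ(bᵢcᵢ/nᵢ), where nᵢ is the stratum total.
Stratum 1 (≤ High school): n = 538; a·d/n = 98·202/538 = 36.7955; b·c/n = 120·118/538 = 26.3197
Stratum 2 (Some college): n = 274; a·d/n = 7·176/274 = 4.4964; b·c/n = 82·9/274 = 2.6934
Stratum 3 (≥ Bachelor's): n = 353; a·d/n = 123·62/353 = 21.6034; b·c/n = 159·9/353 = 4.0538
OR_MH = (36.7955 + 4.4964 + 21.6034) / (26.3197 + 2.6934 + 4.0538) = 62.8953 / 33.0670 = 1.90206

1.90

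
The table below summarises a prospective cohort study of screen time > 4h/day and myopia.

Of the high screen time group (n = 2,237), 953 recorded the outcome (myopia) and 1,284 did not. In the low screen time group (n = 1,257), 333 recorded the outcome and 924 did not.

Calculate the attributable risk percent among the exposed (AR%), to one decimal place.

37.8

From the description: a = 953, b = 1284, c = 333, d = 924.
Risk in exposed = 953/2237 = 0.42602; risk in unexposed = 333/1257 = 0.26492.
RR = 0.42602/0.26492 = 1.60812
AR% = (RR − 1)/RR × 100 = (1.60812 − 1)/1.60812 × 100 = 37.8155%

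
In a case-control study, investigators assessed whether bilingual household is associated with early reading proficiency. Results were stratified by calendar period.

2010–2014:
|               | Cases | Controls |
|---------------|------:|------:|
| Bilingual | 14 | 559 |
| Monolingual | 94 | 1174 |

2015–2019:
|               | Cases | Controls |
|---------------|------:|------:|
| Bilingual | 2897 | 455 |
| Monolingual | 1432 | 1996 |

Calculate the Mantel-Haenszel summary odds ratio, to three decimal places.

OR_MH = Σ(aᵢdᵢ/nᵢ) / Σ(bᵢcᵢ/nᵢ), where nᵢ is the stratum total.
Stratum 1 (2010–2014): n = 1841; a·d/n = 14·1174/1841 = 8.9278; b·c/n = 559·94/1841 = 28.5421
Stratum 2 (2015–2019): n = 6780; a·d/n = 2897·1996/6780 = 852.8631; b·c/n = 455·1432/6780 = 96.1003
OR_MH = (8.9278 + 852.8631) / (28.5421 + 96.1003) = 861.7909 / 124.6424 = 6.91411

6.914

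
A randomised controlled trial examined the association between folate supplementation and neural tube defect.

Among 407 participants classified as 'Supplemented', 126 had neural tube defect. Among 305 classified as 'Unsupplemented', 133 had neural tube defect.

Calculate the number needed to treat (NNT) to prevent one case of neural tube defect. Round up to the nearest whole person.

8

Risk in treated group = 126/407 = 0.30958; risk in control = 133/305 = 0.43607.
Absolute risk reduction = 0.43607 − 0.30958 = 0.12648
NNT = 1 / ARR = 1 / 0.12648 = 7.906 → round up → 8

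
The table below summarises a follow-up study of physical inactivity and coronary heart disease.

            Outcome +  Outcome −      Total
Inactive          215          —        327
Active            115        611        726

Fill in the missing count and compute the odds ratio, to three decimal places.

10.199

The missing cell is in the exposed row: 327 − 215 = 112.
So a = 215, b = 112, c = 115, d = 611.
OR = (a·d)/(b·c) = (215 × 611) / (112 × 115) = 131365 / 12880 = 10.19915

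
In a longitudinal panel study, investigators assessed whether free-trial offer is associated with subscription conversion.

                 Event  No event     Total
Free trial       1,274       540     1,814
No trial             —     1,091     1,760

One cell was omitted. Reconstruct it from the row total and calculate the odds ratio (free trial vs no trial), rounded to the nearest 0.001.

3.847

The missing cell is in the unexposed row: 1760 − 1091 = 669.
So a = 1274, b = 540, c = 669, d = 1091.
OR = (a·d)/(b·c) = (1274 × 1091) / (540 × 669) = 1389934 / 361260 = 3.84746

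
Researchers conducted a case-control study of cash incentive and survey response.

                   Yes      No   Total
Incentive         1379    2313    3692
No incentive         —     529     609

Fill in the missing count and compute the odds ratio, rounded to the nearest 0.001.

3.942

The missing cell is in the unexposed row: 609 − 529 = 80.
So a = 1379, b = 2313, c = 80, d = 529.
OR = (a·d)/(b·c) = (1379 × 529) / (2313 × 80) = 729491 / 185040 = 3.94234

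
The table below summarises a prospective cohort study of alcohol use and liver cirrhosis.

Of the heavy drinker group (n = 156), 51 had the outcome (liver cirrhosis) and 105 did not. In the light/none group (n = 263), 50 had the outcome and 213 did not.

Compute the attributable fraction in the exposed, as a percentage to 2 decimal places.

From the description: a = 51, b = 105, c = 50, d = 213.
Risk in exposed = 51/156 = 0.32692; risk in unexposed = 50/263 = 0.19011.
RR = 0.32692/0.19011 = 1.71962
AR% = (RR − 1)/RR × 100 = (1.71962 − 1)/1.71962 × 100 = 41.8475%

41.85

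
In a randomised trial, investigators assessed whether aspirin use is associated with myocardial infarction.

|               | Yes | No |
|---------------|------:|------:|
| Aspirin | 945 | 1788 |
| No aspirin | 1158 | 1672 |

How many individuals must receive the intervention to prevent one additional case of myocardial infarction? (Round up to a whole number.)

Risk in treated group = 945/2733 = 0.34577; risk in control = 1158/2830 = 0.40919.
Absolute risk reduction = 0.40919 − 0.34577 = 0.06341
NNT = 1 / ARR = 1 / 0.06341 = 15.770 → round up → 16

16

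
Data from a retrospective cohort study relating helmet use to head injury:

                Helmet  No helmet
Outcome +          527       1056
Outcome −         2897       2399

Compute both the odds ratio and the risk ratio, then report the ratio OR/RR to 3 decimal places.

0.821

Reading the table with exposure as columns: a = 527 (Helmet, case), b = 2897 (Helmet, non-case), c = 1056 (No helmet, case), d = 2399.
OR = (527·2399)/(2897·1056) = 1264273/3059232 = 0.41326
Risk in exposed = 527/3424 = 0.15391; risk in unexposed = 1056/3455 = 0.30564; RR = 0.50357
OR/RR = 0.41326 / 0.50357 = 0.82067
The outcome is not rare, so the OR lies further from 1 than the RR.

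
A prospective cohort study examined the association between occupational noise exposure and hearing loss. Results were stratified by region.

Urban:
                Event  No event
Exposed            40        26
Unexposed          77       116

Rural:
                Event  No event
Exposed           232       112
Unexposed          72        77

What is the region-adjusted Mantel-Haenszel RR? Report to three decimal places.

1.430

RR_MH = Σ(aᵢ·n₀ᵢ/nᵢ) / Σ(cᵢ·n₁ᵢ/nᵢ), with n₁ᵢ = aᵢ+bᵢ (exposed), n₀ᵢ = cᵢ+dᵢ (unexposed), nᵢ = n₁ᵢ+n₀ᵢ.
Stratum 1 (Urban): n₁ = 66, n₀ = 193, n = 259; a·n₀/n = 40·193/259 = 29.8069; c·n₁/n = 77·66/259 = 19.6216
Stratum 2 (Rural): n₁ = 344, n₀ = 149, n = 493; a·n₀/n = 232·149/493 = 70.1176; c·n₁/n = 72·344/493 = 50.2394
RR_MH = (29.8069 + 70.1176) / (19.6216 + 50.2394) = 99.9246 / 69.8610 = 1.43034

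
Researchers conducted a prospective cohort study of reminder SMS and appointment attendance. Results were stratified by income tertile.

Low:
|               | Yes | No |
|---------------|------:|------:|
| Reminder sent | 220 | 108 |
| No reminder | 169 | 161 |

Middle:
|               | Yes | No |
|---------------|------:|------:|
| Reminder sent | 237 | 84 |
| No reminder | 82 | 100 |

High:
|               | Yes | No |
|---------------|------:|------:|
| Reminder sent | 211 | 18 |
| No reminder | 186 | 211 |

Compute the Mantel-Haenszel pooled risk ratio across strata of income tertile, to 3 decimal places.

1.612

RR_MH = Σ(aᵢ·n₀ᵢ/nᵢ) / Σ(cᵢ·n₁ᵢ/nᵢ), with n₁ᵢ = aᵢ+bᵢ (exposed), n₀ᵢ = cᵢ+dᵢ (unexposed), nᵢ = n₁ᵢ+n₀ᵢ.
Stratum 1 (Low): n₁ = 328, n₀ = 330, n = 658; a·n₀/n = 220·330/658 = 110.3343; c·n₁/n = 169·328/658 = 84.2432
Stratum 2 (Middle): n₁ = 321, n₀ = 182, n = 503; a·n₀/n = 237·182/503 = 85.7535; c·n₁/n = 82·321/503 = 52.3300
Stratum 3 (High): n₁ = 229, n₀ = 397, n = 626; a·n₀/n = 211·397/626 = 133.8131; c·n₁/n = 186·229/626 = 68.0415
RR_MH = (110.3343 + 85.7535 + 133.8131) / (84.2432 + 52.3300 + 68.0415) = 329.9009 / 204.6147 = 1.61230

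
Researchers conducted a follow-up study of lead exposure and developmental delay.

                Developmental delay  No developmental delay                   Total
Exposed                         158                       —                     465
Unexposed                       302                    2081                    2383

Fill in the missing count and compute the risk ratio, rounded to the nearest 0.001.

The missing cell is in the exposed row: 465 − 158 = 307.
So a = 158, b = 307, c = 302, d = 2081.
RR = [a/(a+b)] / [c/(c+d)] = (158/465) / (302/2383) = 0.33978/0.12673 = 2.68115

2.681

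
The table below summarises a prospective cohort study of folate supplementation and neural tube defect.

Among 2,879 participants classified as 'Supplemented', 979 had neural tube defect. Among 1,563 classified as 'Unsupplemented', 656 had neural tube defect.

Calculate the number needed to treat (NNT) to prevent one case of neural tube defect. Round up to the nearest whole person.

Risk in treated group = 979/2879 = 0.34005; risk in control = 656/1563 = 0.41971.
Absolute risk reduction = 0.41971 − 0.34005 = 0.07966
NNT = 1 / ARR = 1 / 0.07966 = 12.554 → round up → 13

13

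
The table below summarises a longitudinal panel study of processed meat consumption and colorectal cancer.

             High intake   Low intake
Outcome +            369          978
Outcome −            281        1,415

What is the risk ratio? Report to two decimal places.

Reading the table with exposure as columns: a = 369 (High intake, case), b = 281 (High intake, non-case), c = 978 (Low intake, case), d = 1415.
Risk in exposed = 369/650 = 0.56769; risk in unexposed = 978/2393 = 0.40869.
RR = 0.56769 / 0.40869 = 1.38905
The risk among the exposed is 1.39 times that among the unexposed.

1.39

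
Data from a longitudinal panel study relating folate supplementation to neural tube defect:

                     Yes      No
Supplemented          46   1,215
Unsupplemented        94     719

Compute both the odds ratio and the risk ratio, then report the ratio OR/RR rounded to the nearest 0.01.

Cells: a = 46, b = 1215, c = 94, d = 719.
OR = (46·719)/(1215·94) = 33074/114210 = 0.28959
Risk in exposed = 46/1261 = 0.03648; risk in unexposed = 94/813 = 0.11562; RR = 0.31550
OR/RR = 0.28959 / 0.31550 = 0.91786
The outcome is not rare, so the OR lies further from 1 than the RR.

0.92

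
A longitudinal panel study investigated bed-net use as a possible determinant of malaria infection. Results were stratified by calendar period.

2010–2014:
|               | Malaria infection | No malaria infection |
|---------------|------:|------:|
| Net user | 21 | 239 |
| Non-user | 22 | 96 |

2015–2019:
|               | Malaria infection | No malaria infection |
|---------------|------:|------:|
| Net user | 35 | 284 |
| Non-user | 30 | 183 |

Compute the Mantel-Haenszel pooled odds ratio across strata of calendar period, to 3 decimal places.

0.581

OR_MH = Σ(aᵢdᵢ/nᵢ) / Σ(bᵢcᵢ/nᵢ), where nᵢ is the stratum total.
Stratum 1 (2010–2014): n = 378; a·d/n = 21·96/378 = 5.3333; b·c/n = 239·22/378 = 13.9101
Stratum 2 (2015–2019): n = 532; a·d/n = 35·183/532 = 12.0395; b·c/n = 284·30/532 = 16.0150
OR_MH = (5.3333 + 12.0395) / (13.9101 + 16.0150) = 17.3728 / 29.9251 = 0.58054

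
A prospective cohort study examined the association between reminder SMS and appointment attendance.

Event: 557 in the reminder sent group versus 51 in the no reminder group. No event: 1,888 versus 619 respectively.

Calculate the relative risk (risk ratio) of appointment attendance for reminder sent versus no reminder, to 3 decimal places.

From the description: a = 557, b = 1888, c = 51, d = 619.
Risk in exposed = 557/2445 = 0.22781; risk in unexposed = 51/670 = 0.07612.
RR = 0.22781 / 0.07612 = 2.99282
The risk among the exposed is 2.99 times that among the unexposed.

2.993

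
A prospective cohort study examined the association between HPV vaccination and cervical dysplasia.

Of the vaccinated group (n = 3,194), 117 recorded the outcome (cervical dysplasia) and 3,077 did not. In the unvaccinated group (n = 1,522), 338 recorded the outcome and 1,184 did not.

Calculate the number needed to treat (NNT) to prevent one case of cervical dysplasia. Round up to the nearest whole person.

Risk in treated group = 117/3194 = 0.03663; risk in control = 338/1522 = 0.22208.
Absolute risk reduction = 0.22208 − 0.03663 = 0.18545
NNT = 1 / ARR = 1 / 0.18545 = 5.392 → round up → 6

6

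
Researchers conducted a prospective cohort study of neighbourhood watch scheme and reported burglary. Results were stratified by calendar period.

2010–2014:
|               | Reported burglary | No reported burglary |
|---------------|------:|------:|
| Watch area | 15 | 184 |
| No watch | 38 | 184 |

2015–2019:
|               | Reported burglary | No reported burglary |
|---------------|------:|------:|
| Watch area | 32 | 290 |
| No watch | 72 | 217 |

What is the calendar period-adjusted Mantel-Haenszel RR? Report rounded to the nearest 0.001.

RR_MH = Σ(aᵢ·n₀ᵢ/nᵢ) / Σ(cᵢ·n₁ᵢ/nᵢ), with n₁ᵢ = aᵢ+bᵢ (exposed), n₀ᵢ = cᵢ+dᵢ (unexposed), nᵢ = n₁ᵢ+n₀ᵢ.
Stratum 1 (2010–2014): n₁ = 199, n₀ = 222, n = 421; a·n₀/n = 15·222/421 = 7.9097; c·n₁/n = 38·199/421 = 17.9620
Stratum 2 (2015–2019): n₁ = 322, n₀ = 289, n = 611; a·n₀/n = 32·289/611 = 15.1358; c·n₁/n = 72·322/611 = 37.9444
RR_MH = (7.9097 + 15.1358) / (17.9620 + 37.9444) = 23.0456 / 55.9063 = 0.41222

0.412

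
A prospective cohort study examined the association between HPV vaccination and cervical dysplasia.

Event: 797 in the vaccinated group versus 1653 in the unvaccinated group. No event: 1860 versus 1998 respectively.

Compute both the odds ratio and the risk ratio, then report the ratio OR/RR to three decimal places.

0.782

From the description: a = 797, b = 1860, c = 1653, d = 1998.
OR = (797·1998)/(1860·1653) = 1592406/3074580 = 0.51793
Risk in exposed = 797/2657 = 0.29996; risk in unexposed = 1653/3651 = 0.45275; RR = 0.66253
OR/RR = 0.51793 / 0.66253 = 0.78174
The outcome is not rare, so the OR lies further from 1 than the RR.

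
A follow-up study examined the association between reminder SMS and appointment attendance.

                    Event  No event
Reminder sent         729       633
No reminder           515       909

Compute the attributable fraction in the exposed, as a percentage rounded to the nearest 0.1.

Cells: a = 729, b = 633, c = 515, d = 909.
Risk in exposed = 729/1362 = 0.53524; risk in unexposed = 515/1424 = 0.36166.
RR = 0.53524/0.36166 = 1.47997
AR% = (RR − 1)/RR × 100 = (1.47997 − 1)/1.47997 × 100 = 32.4311%

32.4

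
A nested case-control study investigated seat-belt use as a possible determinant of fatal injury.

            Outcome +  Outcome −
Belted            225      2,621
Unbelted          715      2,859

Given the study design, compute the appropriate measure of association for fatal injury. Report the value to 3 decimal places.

Cells: a = 225, b = 2621, c = 715, d = 2859.
This is a nested case-control study: participants were sampled on outcome status, so risks in the source population cannot be estimated directly — relative risk is not valid here. The odds ratio is the appropriate measure.
OR = (a·d)/(b·c) = (225 × 2859) / (2621 × 715) = 643275 / 1874015 = 0.34326

0.343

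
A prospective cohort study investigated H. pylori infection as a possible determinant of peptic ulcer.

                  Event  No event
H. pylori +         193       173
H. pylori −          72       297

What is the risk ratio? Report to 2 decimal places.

2.70

Cells: a = 193, b = 173, c = 72, d = 297.
Risk in exposed = 193/366 = 0.52732; risk in unexposed = 72/369 = 0.19512.
RR = 0.52732 / 0.19512 = 2.70253
The risk among the exposed is 2.70 times that among the unexposed.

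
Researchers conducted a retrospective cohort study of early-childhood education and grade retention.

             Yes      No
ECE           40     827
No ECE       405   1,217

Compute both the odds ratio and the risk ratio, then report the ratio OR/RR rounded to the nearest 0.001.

0.787

Cells: a = 40, b = 827, c = 405, d = 1217.
OR = (40·1217)/(827·405) = 48680/334935 = 0.14534
Risk in exposed = 40/867 = 0.04614; risk in unexposed = 405/1622 = 0.24969; RR = 0.18477
OR/RR = 0.14534 / 0.18477 = 0.78660
The outcome is not rare, so the OR lies further from 1 than the RR.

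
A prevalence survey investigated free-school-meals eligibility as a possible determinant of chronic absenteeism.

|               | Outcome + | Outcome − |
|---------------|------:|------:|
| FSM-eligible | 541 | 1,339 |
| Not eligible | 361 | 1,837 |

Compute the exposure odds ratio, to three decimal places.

2.056

Cells: a = 541, b = 1339, c = 361, d = 1837.
OR = (a·d)/(b·c) = (541 × 1837) / (1339 × 361) = 993817 / 483379 = 2.05598
The odds of chronic absenteeism are about 2.06 times as high in the fsm-eligible group.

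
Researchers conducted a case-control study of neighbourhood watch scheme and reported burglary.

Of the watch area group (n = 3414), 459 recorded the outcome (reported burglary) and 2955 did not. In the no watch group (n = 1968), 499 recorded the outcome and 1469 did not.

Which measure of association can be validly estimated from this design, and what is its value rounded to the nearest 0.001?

0.457

From the description: a = 459, b = 2955, c = 499, d = 1469.
This is a case-control study: participants were sampled on outcome status, so risks in the source population cannot be estimated directly — relative risk is not valid here. The odds ratio is the appropriate measure.
OR = (a·d)/(b·c) = (459 × 1469) / (2955 × 499) = 674271 / 1474545 = 0.45727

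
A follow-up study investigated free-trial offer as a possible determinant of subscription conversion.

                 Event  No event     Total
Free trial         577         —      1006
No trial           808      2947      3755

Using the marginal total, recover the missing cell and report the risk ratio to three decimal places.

2.665

The missing cell is in the exposed row: 1006 − 577 = 429.
So a = 577, b = 429, c = 808, d = 2947.
RR = [a/(a+b)] / [c/(c+d)] = (577/1006) / (808/3755) = 0.57356/0.21518 = 2.66549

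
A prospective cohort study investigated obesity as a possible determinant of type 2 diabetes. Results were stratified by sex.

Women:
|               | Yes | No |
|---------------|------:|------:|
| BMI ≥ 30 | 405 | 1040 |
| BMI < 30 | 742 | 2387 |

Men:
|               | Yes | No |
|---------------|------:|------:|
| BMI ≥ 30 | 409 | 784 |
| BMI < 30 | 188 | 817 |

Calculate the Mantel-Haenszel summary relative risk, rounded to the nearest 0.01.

1.38

RR_MH = Σ(aᵢ·n₀ᵢ/nᵢ) / Σ(cᵢ·n₁ᵢ/nᵢ), with n₁ᵢ = aᵢ+bᵢ (exposed), n₀ᵢ = cᵢ+dᵢ (unexposed), nᵢ = n₁ᵢ+n₀ᵢ.
Stratum 1 (Women): n₁ = 1445, n₀ = 3129, n = 4574; a·n₀/n = 405·3129/4574 = 277.0540; c·n₁/n = 742·1445/4574 = 234.4097
Stratum 2 (Men): n₁ = 1193, n₀ = 1005, n = 2198; a·n₀/n = 409·1005/2198 = 187.0086; c·n₁/n = 188·1193/2198 = 102.0400
RR_MH = (277.0540 + 187.0086) / (234.4097 + 102.0400) = 464.0626 / 336.4497 = 1.37929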